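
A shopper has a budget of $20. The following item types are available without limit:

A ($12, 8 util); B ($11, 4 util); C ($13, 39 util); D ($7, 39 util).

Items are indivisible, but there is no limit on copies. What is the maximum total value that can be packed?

78 util

Best value-per-unit is D at 39/7; filling with it alone gives 2×39 = 78.
Optimal mix: 1×C + 1×D → cost 20, value 78.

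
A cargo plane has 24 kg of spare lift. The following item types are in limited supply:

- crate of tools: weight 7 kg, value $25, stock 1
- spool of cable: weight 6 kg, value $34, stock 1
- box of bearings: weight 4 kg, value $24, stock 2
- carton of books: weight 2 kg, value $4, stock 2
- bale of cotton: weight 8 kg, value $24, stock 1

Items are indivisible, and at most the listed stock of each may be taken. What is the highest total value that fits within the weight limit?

Best selections within weight 24 and stock limits:
- 1×crate of tools + 1×spool of cable + 2×box of bearings + 1×carton of books: weight 23, value 111
- 1×spool of cable + 2×box of bearings + 1×carton of books + 1×bale of cotton: weight 24, value 110
Best: $111.

$111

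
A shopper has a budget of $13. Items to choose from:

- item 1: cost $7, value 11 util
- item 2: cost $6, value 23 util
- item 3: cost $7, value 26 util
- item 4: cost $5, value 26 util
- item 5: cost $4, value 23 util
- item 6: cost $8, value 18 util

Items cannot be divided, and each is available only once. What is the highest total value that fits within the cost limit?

52 util

Check high-value combinations within $13:
- item 3+item 4: cost 7+5=12, value 26+26=52
- item 4+item 5: cost 5+4=9, value 26+23=49
- item 2+item 4: cost 6+5=11, value 23+26=49
Best: 52 util.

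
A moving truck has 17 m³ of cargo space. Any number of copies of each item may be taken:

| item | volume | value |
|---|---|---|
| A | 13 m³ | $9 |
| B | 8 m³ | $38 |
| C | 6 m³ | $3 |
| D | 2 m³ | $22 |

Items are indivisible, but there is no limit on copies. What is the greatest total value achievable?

$176

Best value-per-unit is D at 22/2, and filling with it alone uses volume 8×2=16. No mix of the others beats 8×22 = 176.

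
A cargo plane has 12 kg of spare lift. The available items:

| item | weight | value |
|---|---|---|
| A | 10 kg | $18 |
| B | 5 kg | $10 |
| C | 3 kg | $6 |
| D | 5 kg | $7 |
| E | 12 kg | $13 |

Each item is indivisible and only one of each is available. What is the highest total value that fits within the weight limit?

$18

Check high-value combinations within 12 kg:
- A: weight 10, value 18
- B+D: weight 5+5=10, value 10+7=17
- B+C: weight 5+3=8, value 10+6=16
Best: $18.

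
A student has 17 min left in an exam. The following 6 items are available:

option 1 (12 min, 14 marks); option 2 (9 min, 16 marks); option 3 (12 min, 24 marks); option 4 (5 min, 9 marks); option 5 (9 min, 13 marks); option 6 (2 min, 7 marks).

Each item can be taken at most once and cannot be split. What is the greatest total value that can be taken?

33 marks

This is a 0/1 knapsack; check combinations near the capacity.
- option 3+option 4: time 12+5=17, value 24+9=33
- option 2+option 4+option 6: time 9+5+2=16, value 16+9+7=32
- option 3+option 6: time 12+2=14, value 24+7=31
- option 4+option 5+option 6: time 5+9+2=16, value 9+13+7=29
Best: 33 marks.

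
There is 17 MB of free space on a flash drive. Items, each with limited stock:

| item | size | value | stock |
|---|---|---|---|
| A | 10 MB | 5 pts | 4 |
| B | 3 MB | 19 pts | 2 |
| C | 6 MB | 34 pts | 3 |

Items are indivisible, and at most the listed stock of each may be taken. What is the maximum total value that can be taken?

87 pts

Top feasible selections:
- 1×B + 2×C: size 15, value 87
- 2×B + 1×C: size 12, value 72
- 2×C: size 12, value 68
Best: 87 pts.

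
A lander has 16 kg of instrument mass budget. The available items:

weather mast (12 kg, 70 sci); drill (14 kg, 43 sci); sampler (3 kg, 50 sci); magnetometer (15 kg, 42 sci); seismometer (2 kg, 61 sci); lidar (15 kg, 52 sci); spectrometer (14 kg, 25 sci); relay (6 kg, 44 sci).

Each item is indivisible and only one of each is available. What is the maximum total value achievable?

This is a 0/1 knapsack; check combinations near the capacity.
- sampler+seismometer+relay: mass 3+2+6=11, value 50+61+44=155
- weather mast+seismometer: mass 12+2=14, value 70+61=131
- weather mast+sampler: mass 12+3=15, value 70+50=120
- sampler+seismometer: mass 3+2=5, value 50+61=111
Best: 155 sci.

155 sci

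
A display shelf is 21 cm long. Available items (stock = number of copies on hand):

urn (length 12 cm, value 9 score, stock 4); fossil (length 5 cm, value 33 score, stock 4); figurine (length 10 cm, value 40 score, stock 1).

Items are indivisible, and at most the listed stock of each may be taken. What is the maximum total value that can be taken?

Best selections within length 21 and stock limits:
- 4×fossil: length 20, value 132
- 2×fossil + 1×figurine: length 20, value 106
- 3×fossil: length 15, value 99
- 1×fossil + 1×figurine: length 15, value 73
Best: 132 score.

132 score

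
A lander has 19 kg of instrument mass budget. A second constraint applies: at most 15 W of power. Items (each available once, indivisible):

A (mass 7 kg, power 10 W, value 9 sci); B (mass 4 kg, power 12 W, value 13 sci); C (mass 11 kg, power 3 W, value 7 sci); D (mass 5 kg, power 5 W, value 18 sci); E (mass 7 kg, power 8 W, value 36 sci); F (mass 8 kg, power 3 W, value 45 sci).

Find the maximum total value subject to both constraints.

Feasible sets respecting both limits:
- E+F: mass 15, power 11, value 81
- D+F: mass 13, power 8, value 63
- B+F: mass 12, power 15, value 58
Best: 81 sci.

81 sci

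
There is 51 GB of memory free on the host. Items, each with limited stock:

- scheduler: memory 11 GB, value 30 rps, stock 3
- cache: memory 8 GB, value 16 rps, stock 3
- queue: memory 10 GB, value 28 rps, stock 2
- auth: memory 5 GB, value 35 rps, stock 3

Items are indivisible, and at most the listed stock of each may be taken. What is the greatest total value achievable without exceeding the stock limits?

195 rps

Top feasible selections:
- 3×scheduler + 3×auth: memory 48, value 195
- 2×scheduler + 1×queue + 3×auth: memory 47, value 193
Best: 195 rps.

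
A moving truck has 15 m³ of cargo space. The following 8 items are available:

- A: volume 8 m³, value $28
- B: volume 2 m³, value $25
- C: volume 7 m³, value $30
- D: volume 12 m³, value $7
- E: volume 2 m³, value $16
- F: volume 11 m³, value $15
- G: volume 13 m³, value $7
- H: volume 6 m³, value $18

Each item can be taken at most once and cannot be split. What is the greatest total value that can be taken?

$73

Check high-value combinations within 15 m³:
- B+C+H: volume 2+7+6=15, value 25+30+18=73
- B+C+E: volume 2+7+2=11, value 25+30+16=71
- A+B+E: volume 8+2+2=12, value 28+25+16=69
- C+E+H: volume 7+2+6=15, value 30+16+18=64
Best: $73.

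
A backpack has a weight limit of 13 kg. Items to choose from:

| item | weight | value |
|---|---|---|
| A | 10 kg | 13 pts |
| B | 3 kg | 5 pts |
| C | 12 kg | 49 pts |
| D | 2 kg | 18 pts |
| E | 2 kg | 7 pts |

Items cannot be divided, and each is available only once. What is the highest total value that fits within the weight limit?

49 pts

Check high-value combinations within 13 kg:
- C: weight 12, value 49
- A+D: weight 10+2=12, value 13+18=31
- B+D+E: weight 3+2+2=7, value 5+18+7=30
Best: 49 pts.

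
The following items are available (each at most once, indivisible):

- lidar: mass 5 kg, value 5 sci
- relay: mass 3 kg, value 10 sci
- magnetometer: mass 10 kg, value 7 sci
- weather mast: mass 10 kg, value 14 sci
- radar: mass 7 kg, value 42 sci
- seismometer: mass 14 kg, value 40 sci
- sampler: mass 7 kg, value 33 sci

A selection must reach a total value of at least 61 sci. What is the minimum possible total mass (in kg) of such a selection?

14

Subsets with value ≥ 61, sorted by total mass:
- radar+sampler: mass 14, value 75
- relay+radar+sampler: mass 17, value 85
Minimum mass: 14 kg.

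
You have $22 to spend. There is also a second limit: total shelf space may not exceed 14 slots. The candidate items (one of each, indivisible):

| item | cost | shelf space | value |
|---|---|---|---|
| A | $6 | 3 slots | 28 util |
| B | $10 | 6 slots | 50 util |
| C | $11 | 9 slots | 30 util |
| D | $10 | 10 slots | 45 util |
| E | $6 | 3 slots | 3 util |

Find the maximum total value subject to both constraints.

81 util

Feasible sets respecting both limits:
- A+B+E: cost 22, shelf space 12, value 81
- A+B: cost 16, shelf space 9, value 78
- A+D: cost 16, shelf space 13, value 73
Best: 81 util.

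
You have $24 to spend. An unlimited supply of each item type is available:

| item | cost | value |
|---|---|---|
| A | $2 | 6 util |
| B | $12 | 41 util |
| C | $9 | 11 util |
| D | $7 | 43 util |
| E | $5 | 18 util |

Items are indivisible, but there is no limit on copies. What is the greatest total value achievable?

135 util

Best value-per-unit is D at 43/7; filling with it alone gives 3×43 = 129.
Optimal mix: 1×A + 3×D → cost 23, value 135.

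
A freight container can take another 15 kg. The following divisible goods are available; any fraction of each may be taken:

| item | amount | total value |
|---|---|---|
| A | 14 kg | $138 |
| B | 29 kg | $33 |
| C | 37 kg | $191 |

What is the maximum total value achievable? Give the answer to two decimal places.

Take in order of value per unit:
- A (138/14 per unit): all 14 → value 138, running total 138.00
- C (191/37 per unit): 1 of 37 → value 1×191/37 = 5.1622, running total 143.16
Total 143.16.

143.16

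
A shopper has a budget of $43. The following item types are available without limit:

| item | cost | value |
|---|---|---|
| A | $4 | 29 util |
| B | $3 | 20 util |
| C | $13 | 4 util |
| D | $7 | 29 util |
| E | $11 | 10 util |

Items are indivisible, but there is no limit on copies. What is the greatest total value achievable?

Best value-per-unit is A at 29/4; filling with it alone gives 10×29 = 290.
Optimal mix: 10×A + 1×B → cost 43, value 310.

310 util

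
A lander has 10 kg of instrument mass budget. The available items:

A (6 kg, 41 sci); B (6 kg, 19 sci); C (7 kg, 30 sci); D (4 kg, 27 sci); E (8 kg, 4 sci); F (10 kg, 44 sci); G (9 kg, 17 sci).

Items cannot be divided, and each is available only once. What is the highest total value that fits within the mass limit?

68 sci

This is a 0/1 knapsack; check combinations near the capacity.
- A+D: mass 6+4=10, value 41+27=68
- B+D: mass 6+4=10, value 19+27=46
- F: mass 10, value 44
Best: 68 sci.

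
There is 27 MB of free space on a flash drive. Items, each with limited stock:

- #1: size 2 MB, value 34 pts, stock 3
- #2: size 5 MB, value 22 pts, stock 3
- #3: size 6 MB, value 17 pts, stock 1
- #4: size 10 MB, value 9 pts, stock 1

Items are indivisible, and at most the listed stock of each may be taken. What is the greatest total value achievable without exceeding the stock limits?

Top feasible selections:
- 3×#1 + 3×#2 + 1×#3: size 27, value 185
- 3×#1 + 3×#2: size 21, value 168
Best: 185 pts.

185 pts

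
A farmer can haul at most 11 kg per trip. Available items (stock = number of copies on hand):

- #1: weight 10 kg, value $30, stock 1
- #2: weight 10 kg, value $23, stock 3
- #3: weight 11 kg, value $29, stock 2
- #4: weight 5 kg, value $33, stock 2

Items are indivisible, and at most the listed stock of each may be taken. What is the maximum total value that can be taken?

$66

Top feasible selections:
- 2×#4: weight 10, value 66
- 1×#4: weight 5, value 33
- 1×#1: weight 10, value 30
Best: $66.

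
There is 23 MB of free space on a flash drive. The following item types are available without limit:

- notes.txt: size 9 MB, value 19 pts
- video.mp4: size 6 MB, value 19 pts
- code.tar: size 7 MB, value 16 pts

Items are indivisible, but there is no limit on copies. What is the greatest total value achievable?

Best value-per-unit is video.mp4 at 19/6; filling with it alone gives 3×19 = 57.
Optimal mix: 1×notes.txt + 2×video.mp4 → size 21, value 57.

57 pts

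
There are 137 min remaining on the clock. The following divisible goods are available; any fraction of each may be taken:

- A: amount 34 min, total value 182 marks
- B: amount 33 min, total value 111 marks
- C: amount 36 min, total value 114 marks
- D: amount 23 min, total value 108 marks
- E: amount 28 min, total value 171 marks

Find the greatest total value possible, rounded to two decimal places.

632.17

Take in order of value per unit:
- E (171/28 per unit): all 28 → value 171, running total 171.00
- A (182/34 per unit): all 34 → value 182, running total 353.00
- D (108/23 per unit): all 23 → value 108, running total 461.00
- B (111/33 per unit): all 33 → value 111, running total 572.00
- C (114/36 per unit): 19 of 36 → value 19×114/36 = 60.1667, running total 632.17
Total 632.17.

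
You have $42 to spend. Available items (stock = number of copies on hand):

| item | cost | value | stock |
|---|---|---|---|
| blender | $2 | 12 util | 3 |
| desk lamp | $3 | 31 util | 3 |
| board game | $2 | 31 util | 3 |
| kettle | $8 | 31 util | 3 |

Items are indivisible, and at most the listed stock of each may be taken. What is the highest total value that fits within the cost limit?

291 util

Top feasible selections:
- 1×blender + 3×desk lamp + 3×board game + 3×kettle: cost 41, value 291
- 3×blender + 3×desk lamp + 3×board game + 2×kettle: cost 37, value 284
Best: 291 util.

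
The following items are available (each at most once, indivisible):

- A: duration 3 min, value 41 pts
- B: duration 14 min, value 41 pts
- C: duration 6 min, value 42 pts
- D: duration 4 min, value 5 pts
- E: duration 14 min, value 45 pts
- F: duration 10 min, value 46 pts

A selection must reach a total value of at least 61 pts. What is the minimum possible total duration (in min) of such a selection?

Subsets with value ≥ 61, sorted by total duration:
- A+C: duration 9, value 83
- A+C+D: duration 13, value 88
- A+F: duration 13, value 87
Minimum duration: 9 min.

9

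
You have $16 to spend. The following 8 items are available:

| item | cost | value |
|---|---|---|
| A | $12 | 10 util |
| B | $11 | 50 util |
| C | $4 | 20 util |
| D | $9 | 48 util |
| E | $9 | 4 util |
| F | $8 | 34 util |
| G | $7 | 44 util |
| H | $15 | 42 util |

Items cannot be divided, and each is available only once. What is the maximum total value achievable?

92 util

Check high-value combinations within $16:
- D+G: cost 9+7=16, value 48+44=92
- F+G: cost 8+7=15, value 34+44=78
- B+C: cost 11+4=15, value 50+20=70
Best: 92 util.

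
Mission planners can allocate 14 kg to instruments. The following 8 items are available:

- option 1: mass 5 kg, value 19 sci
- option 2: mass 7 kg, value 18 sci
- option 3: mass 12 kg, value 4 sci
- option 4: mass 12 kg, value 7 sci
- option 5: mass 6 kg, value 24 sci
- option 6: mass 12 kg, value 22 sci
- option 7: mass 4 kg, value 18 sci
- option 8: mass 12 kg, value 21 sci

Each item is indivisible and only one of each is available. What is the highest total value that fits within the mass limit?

43 sci

Check high-value combinations within 14 kg:
- option 1+option 5: mass 5+6=11, value 19+24=43
- option 5+option 7: mass 6+4=10, value 24+18=42
- option 2+option 5: mass 7+6=13, value 18+24=42
- option 1+option 7: mass 5+4=9, value 19+18=37
- option 1+option 2: mass 5+7=12, value 19+18=37
Best: 43 sci.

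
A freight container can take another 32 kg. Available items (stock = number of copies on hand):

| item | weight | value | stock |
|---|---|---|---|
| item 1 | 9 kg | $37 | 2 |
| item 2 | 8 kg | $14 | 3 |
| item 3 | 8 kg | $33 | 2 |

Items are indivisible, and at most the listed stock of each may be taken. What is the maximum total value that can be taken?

Best selections within weight 32 and stock limits:
- 2×item 1 + 1×item 3: weight 26, value 107
- 1×item 1 + 2×item 3: weight 25, value 103
Best: $107.

$107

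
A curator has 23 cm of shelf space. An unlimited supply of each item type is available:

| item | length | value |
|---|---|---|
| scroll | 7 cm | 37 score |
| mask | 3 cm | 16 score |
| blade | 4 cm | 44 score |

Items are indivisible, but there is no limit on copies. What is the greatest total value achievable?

Best value-per-unit is blade at 44/4; filling with it alone gives 5×44 = 220.
Optimal mix: 1×mask + 5×blade → length 23, value 236.

236 score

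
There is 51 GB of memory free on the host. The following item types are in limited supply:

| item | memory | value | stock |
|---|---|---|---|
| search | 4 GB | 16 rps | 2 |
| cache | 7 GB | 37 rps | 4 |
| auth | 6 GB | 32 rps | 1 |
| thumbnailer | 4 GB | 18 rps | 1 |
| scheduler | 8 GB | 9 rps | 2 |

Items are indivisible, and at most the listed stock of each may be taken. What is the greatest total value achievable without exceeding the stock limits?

230 rps

Best selections within memory 51 and stock limits:
- 2×search + 4×cache + 1×auth + 1×thumbnailer: memory 46, value 230
- 1×search + 4×cache + 1×auth + 1×thumbnailer + 1×scheduler: memory 50, value 223
- 2×search + 4×cache + 1×auth + 1×scheduler: memory 50, value 221
Best: 230 rps.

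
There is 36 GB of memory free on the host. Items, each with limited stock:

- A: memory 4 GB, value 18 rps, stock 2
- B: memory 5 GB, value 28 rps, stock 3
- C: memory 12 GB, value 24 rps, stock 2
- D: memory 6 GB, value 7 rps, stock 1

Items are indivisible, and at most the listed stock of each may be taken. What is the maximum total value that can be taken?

144 rps

Best selections within memory 36 and stock limits:
- 2×A + 3×B + 1×C: memory 35, value 144
- 2×A + 3×B + 1×D: memory 29, value 127
- 1×A + 3×B + 1×C: memory 31, value 126
- 2×A + 2×B + 1×C + 1×D: memory 36, value 123
Best: 144 rps.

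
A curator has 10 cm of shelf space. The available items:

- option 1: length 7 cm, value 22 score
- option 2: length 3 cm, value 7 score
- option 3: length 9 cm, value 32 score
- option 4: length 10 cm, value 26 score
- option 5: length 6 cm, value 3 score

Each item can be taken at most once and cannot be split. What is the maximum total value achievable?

32 score

Check high-value combinations within 10 cm:
- option 3: length 9, value 32
- option 1+option 2: length 7+3=10, value 22+7=29
- option 4: length 10, value 26
- option 1: length 7, value 22
- option 2+option 5: length 3+6=9, value 7+3=10
Best: 32 score.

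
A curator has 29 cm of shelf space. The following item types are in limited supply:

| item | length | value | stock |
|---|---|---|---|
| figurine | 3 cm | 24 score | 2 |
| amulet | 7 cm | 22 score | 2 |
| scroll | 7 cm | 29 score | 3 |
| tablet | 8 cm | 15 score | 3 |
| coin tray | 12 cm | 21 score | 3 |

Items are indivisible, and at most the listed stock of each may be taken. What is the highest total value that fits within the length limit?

135 score

Top feasible selections:
- 2×figurine + 3×scroll: length 27, value 135
- 2×figurine + 1×amulet + 2×scroll: length 27, value 128
Best: 135 score.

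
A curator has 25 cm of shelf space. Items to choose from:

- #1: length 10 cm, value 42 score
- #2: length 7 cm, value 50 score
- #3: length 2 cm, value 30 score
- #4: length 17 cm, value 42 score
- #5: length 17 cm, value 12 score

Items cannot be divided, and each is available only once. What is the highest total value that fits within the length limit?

Check high-value combinations within 25 cm:
- #1+#2+#3: length 10+7+2=19, value 42+50+30=122
- #1+#2: length 10+7=17, value 42+50=92
- #2+#4: length 7+17=24, value 50+42=92
- #2+#3: length 7+2=9, value 50+30=80
Best: 122 score.

122 score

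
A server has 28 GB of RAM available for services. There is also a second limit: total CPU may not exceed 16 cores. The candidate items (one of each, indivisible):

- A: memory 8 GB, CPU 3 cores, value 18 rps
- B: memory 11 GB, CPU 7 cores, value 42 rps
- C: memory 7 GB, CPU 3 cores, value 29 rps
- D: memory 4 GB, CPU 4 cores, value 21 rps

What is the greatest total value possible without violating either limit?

92 rps

Feasible sets respecting both limits:
- B+C+D: memory 22, CPU 14, value 92
- A+B+C: memory 26, CPU 13, value 89
- A+B+D: memory 23, CPU 14, value 81
Best: 92 rps.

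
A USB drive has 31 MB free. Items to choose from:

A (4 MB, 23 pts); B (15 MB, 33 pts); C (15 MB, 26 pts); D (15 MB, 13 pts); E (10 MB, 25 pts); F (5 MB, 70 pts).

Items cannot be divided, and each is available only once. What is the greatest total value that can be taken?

Check high-value combinations within 31 MB:
- B+E+F: size 15+10+5=30, value 33+25+70=128
- A+B+F: size 4+15+5=24, value 23+33+70=126
- C+E+F: size 15+10+5=30, value 26+25+70=121
- A+C+F: size 4+15+5=24, value 23+26+70=119
Best: 128 pts.

128 pts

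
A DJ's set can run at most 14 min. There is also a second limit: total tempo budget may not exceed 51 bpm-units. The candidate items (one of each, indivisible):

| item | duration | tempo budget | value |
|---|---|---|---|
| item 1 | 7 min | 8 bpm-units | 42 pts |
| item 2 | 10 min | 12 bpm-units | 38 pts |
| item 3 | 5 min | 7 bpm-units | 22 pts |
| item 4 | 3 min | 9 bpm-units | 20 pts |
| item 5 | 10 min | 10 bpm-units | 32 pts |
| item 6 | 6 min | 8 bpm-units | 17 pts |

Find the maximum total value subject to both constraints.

Feasible sets respecting both limits:
- item 1+item 3: duration 12, tempo budget 15, value 64
- item 1+item 4: duration 10, tempo budget 17, value 62
- item 1+item 6: duration 13, tempo budget 16, value 59
Best: 64 pts.

64 pts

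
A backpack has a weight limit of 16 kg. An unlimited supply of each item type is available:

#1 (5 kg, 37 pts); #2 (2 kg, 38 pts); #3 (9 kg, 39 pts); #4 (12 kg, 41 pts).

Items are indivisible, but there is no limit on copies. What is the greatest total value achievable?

Best value-per-unit is #2 at 38/2, and filling with it alone uses weight 8×2=16. No mix of the others beats 8×38 = 304.

304 pts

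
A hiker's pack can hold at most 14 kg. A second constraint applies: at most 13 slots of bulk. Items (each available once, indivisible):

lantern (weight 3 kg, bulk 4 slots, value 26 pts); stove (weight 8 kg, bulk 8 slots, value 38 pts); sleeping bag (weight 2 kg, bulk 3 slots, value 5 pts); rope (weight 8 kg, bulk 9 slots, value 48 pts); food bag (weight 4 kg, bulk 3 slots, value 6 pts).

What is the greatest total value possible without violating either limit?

Feasible sets respecting both limits:
- lantern+rope: weight 11, bulk 13, value 74
- lantern+stove: weight 11, bulk 12, value 64
- rope+food bag: weight 12, bulk 12, value 54
- sleeping bag+rope: weight 10, bulk 12, value 53
Best: 74 pts.

74 pts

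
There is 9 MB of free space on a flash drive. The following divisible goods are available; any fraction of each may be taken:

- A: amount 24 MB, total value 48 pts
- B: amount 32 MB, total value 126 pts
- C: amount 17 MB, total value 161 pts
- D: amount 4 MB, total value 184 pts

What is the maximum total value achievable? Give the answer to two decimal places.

231.35

Take in order of value per unit:
- D (184/4 per unit): all 4 → value 184, running total 184.00
- C (161/17 per unit): 5 of 17 → value 5×161/17 = 47.3529, running total 231.35
Total 231.35.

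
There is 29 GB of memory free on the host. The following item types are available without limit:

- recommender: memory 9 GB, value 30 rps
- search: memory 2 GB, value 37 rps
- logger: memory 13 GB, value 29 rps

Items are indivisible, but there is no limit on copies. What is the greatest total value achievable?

Best value-per-unit is search at 37/2, and filling with it alone uses memory 14×2=28. No mix of the others beats 14×37 = 518.

518 rps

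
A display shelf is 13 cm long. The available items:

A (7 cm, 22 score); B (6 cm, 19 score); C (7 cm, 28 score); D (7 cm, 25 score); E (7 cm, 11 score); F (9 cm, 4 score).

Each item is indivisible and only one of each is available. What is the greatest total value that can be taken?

47 score

Check high-value combinations within 13 cm:
- B+C: length 6+7=13, value 19+28=47
- B+D: length 6+7=13, value 19+25=44
- A+B: length 7+6=13, value 22+19=41
- B+E: length 6+7=13, value 19+11=30
- C: length 7, value 28
Best: 47 score.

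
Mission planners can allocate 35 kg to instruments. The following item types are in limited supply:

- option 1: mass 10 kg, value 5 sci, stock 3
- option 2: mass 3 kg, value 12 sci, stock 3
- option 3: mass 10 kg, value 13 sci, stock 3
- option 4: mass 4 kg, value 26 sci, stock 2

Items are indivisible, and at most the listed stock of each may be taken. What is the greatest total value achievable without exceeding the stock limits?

Top feasible selections:
- 2×option 2 + 2×option 3 + 2×option 4: mass 34, value 102
- 3×option 2 + 1×option 3 + 2×option 4: mass 27, value 101
- 1×option 1 + 2×option 2 + 1×option 3 + 2×option 4: mass 34, value 94
Best: 102 sci.

102 sci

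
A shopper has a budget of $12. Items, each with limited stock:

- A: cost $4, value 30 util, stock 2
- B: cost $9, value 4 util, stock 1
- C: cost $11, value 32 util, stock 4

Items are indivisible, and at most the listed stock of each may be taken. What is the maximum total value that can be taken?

Top feasible selections:
- 2×A: cost 8, value 60
- 1×C: cost 11, value 32
Best: 60 util.

60 util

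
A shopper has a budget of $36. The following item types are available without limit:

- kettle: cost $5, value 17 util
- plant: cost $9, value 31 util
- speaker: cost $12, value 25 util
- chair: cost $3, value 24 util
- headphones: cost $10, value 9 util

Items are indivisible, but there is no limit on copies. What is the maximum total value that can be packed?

Best value-per-unit is chair at 24/3, and filling with it alone uses cost 12×3=36. No mix of the others beats 12×24 = 288.

288 util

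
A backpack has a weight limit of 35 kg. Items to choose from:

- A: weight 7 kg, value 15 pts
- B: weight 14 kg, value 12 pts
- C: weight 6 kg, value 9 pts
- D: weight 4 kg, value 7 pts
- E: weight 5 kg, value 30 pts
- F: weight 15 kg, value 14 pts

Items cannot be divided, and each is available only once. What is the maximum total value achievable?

68 pts

This is a 0/1 knapsack; check combinations near the capacity.
- A+C+E+F: weight 7+6+5+15=33, value 15+9+30+14=68
- A+D+E+F: weight 7+4+5+15=31, value 15+7+30+14=66
- A+B+C+E: weight 7+14+6+5=32, value 15+12+9+30=66
- A+B+D+E: weight 7+14+4+5=30, value 15+12+7+30=64
Best: 68 pts.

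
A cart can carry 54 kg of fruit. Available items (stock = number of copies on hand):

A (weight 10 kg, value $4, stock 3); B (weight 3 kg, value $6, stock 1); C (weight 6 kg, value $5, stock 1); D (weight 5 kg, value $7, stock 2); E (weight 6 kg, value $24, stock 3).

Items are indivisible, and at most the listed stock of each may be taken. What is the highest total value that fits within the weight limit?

$101

Best selections within weight 54 and stock limits:
- 1×A + 1×B + 1×C + 2×D + 3×E: weight 47, value 101
- 2×A + 1×B + 2×D + 3×E: weight 51, value 100
Best: $101.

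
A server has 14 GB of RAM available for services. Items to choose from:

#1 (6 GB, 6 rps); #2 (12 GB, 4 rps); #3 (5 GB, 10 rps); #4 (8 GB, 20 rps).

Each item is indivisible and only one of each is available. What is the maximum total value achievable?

30 rps

Check high-value combinations within 14 GB:
- #3+#4: memory 5+8=13, value 10+20=30
- #1+#4: memory 6+8=14, value 6+20=26
- #4: memory 8, value 20
- #1+#3: memory 6+5=11, value 6+10=16
- #3: memory 5, value 10
Best: 30 rps.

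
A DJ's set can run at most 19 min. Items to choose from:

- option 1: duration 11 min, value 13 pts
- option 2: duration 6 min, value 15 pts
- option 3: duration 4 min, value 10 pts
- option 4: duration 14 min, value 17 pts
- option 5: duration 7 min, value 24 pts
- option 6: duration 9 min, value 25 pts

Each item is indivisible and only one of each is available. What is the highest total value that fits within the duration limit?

50 pts

Check high-value combinations within 19 min:
- option 2+option 3+option 6: duration 6+4+9=19, value 15+10+25=50
- option 5+option 6: duration 7+9=16, value 24+25=49
- option 2+option 3+option 5: duration 6+4+7=17, value 15+10+24=49
Best: 50 pts.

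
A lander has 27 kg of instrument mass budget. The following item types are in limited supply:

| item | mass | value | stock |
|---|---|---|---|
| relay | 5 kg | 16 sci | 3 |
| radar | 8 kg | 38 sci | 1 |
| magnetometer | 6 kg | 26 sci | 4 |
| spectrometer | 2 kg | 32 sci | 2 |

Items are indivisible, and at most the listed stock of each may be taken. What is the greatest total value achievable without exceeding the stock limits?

158 sci

Best selections within mass 27 and stock limits:
- 1×relay + 3×magnetometer + 2×spectrometer: mass 27, value 158
- 1×radar + 2×magnetometer + 2×spectrometer: mass 24, value 154
- 3×relay + 1×radar + 2×spectrometer: mass 27, value 150
- 2×relay + 2×magnetometer + 2×spectrometer: mass 26, value 148
Best: 158 sci.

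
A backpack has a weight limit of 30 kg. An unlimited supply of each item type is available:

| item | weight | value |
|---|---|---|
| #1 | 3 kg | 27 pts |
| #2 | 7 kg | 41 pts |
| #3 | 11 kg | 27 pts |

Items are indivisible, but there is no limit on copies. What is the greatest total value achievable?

270 pts

Best value-per-unit is #1 at 27/3, and filling with it alone uses weight 10×3=30. No mix of the others beats 10×27 = 270.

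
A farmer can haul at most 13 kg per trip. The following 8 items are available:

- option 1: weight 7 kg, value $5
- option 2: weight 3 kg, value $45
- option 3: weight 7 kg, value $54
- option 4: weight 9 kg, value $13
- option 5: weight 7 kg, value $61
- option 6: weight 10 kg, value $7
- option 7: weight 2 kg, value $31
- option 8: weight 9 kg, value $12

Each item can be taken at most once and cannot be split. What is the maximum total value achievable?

$137

Check high-value combinations within 13 kg:
- option 2+option 5+option 7: weight 3+7+2=12, value 45+61+31=137
- option 2+option 3+option 7: weight 3+7+2=12, value 45+54+31=130
- option 2+option 5: weight 3+7=10, value 45+61=106
- option 2+option 3: weight 3+7=10, value 45+54=99
- option 5+option 7: weight 7+2=9, value 61+31=92
Best: $137.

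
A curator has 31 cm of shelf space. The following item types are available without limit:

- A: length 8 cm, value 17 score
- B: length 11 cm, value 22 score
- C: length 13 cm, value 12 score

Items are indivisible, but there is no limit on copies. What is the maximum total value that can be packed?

Best value-per-unit is A at 17/8; filling with it alone gives 3×17 = 51.
Optimal mix: 1×A + 2×B → length 30, value 61.

61 score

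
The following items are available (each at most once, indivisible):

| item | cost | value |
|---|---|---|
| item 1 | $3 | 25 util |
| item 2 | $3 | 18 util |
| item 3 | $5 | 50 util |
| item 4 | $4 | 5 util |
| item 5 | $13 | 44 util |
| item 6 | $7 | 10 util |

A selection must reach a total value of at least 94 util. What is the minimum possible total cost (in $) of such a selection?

Subsets with value ≥ 94, sorted by total cost:
- item 1+item 2+item 3+item 4: cost 15, value 98
- item 1+item 2+item 3+item 6: cost 18, value 103
- item 3+item 5: cost 18, value 94
Minimum cost: 15 $.

15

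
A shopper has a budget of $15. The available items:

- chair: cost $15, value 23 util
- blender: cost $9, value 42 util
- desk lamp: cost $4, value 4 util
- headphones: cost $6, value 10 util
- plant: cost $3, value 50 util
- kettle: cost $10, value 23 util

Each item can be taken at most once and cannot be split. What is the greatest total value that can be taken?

Check high-value combinations within $15:
- blender+plant: cost 9+3=12, value 42+50=92
- plant+kettle: cost 3+10=13, value 50+23=73
- desk lamp+headphones+plant: cost 4+6+3=13, value 4+10+50=64
Best: 92 util.

92 util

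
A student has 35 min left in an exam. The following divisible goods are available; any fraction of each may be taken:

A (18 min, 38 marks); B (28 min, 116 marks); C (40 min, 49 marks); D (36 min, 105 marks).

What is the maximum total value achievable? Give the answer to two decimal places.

Take in order of value per unit:
- B (116/28 per unit): all 28 → value 116, running total 116.00
- D (105/36 per unit): 7 of 36 → value 7×105/36 = 20.4167, running total 136.42
Total 136.42.

136.42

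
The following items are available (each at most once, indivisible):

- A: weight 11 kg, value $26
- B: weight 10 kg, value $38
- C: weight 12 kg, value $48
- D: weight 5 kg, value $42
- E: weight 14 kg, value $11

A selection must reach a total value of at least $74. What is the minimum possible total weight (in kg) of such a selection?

15

Subsets with value ≥ 74, sorted by total weight:
- B+D: weight 15, value 80
- C+D: weight 17, value 90
- B+C: weight 22, value 86
Minimum weight: 15 kg.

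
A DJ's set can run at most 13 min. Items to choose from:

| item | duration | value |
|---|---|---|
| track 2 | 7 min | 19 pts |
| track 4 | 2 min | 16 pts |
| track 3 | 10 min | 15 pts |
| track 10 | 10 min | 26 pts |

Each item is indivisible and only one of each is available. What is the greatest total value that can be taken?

Check high-value combinations within 13 min:
- track 4+track 10: duration 2+10=12, value 16+26=42
- track 2+track 4: duration 7+2=9, value 19+16=35
- track 4+track 3: duration 2+10=12, value 16+15=31
Best: 42 pts.

42 pts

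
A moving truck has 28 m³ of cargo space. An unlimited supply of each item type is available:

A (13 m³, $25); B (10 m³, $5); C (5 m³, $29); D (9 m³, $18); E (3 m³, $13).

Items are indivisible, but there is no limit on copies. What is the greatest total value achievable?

Best value-per-unit is C at 29/5; filling with it alone gives 5×29 = 145.
Optimal mix: 5×C + 1×E → volume 28, value 158.

$158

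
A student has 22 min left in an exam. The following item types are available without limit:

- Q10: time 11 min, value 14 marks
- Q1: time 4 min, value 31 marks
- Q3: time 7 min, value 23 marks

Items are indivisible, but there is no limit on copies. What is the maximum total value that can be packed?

155 marks

Best value-per-unit is Q1 at 31/4, and filling with it alone uses time 5×4=20. No mix of the others beats 5×31 = 155.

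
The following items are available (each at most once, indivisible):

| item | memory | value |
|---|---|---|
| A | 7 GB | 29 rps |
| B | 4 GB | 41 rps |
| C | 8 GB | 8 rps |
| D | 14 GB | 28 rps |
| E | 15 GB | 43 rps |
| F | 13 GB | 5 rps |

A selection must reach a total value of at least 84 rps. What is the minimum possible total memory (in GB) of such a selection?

19

Subsets with value ≥ 84, sorted by total memory:
- B+E: memory 19, value 84
- A+B+D: memory 25, value 98
Minimum memory: 19 GB.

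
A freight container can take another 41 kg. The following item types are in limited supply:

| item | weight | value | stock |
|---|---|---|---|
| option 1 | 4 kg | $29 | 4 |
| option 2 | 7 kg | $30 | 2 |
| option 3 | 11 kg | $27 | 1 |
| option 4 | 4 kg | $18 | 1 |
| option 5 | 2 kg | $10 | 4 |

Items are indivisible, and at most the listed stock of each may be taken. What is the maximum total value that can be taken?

Best selections within weight 41 and stock limits:
- 4×option 1 + 2×option 2 + 1×option 4 + 3×option 5: weight 40, value 224
- 4×option 1 + 2×option 2 + 4×option 5: weight 38, value 216
- 4×option 1 + 2×option 2 + 1×option 4 + 2×option 5: weight 38, value 214
Best: $224.

$224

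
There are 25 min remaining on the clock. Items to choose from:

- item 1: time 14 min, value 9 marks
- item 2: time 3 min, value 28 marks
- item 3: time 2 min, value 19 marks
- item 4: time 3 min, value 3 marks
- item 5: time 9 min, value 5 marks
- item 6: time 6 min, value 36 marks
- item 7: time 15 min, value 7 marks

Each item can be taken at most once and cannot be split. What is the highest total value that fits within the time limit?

92 marks

This is a 0/1 knapsack; check combinations near the capacity.
- item 1+item 2+item 3+item 6: time 14+3+2+6=25, value 9+28+19+36=92
- item 2+item 3+item 4+item 5+item 6: time 3+2+3+9+6=23, value 28+19+3+5+36=91
- item 2+item 3+item 5+item 6: time 3+2+9+6=20, value 28+19+5+36=88
Best: 92 marks.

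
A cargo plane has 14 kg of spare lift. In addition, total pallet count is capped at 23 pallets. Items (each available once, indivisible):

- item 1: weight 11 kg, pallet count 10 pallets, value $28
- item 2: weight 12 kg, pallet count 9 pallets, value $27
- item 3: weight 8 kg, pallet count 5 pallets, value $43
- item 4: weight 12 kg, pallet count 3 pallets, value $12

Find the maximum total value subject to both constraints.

Feasible sets respecting both limits:
- item 3: weight 8, pallet count 5, value 43
- item 1: weight 11, pallet count 10, value 28
- item 2: weight 12, pallet count 9, value 27
- item 4: weight 12, pallet count 3, value 12
Best: $43.

$43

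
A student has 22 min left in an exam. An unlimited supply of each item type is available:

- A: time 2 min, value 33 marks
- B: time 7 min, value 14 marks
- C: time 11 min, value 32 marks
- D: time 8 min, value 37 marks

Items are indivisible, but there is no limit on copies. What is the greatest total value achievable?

Best value-per-unit is A at 33/2, and filling with it alone uses time 11×2=22. No mix of the others beats 11×33 = 363.

363 marks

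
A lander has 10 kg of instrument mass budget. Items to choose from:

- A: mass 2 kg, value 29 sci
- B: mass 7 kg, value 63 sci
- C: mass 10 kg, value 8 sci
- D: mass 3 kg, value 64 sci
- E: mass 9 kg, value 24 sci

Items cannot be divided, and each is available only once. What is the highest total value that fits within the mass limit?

Check high-value combinations within 10 kg:
- B+D: mass 7+3=10, value 63+64=127
- A+D: mass 2+3=5, value 29+64=93
- A+B: mass 2+7=9, value 29+63=92
- D: mass 3, value 64
- B: mass 7, value 63
Best: 127 sci.

127 sci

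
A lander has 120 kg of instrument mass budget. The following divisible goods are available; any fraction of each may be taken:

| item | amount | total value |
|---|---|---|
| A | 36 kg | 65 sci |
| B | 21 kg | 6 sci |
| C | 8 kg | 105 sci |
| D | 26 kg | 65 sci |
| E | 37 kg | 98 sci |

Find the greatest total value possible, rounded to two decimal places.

336.71

Take in order of value per unit:
- C (105/8 per unit): all 8 → value 105, running total 105.00
- E (98/37 per unit): all 37 → value 98, running total 203.00
- D (65/26 per unit): all 26 → value 65, running total 268.00
- A (65/36 per unit): all 36 → value 65, running total 333.00
- B (6/21 per unit): 13 of 21 → value 13×6/21 = 3.7143, running total 336.71
Total 336.71.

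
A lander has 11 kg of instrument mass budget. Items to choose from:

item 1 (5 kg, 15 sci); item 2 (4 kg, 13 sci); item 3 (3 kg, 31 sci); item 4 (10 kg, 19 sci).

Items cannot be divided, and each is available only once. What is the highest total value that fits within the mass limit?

46 sci

Check high-value combinations within 11 kg:
- item 1+item 3: mass 5+3=8, value 15+31=46
- item 2+item 3: mass 4+3=7, value 13+31=44
- item 3: mass 3, value 31
- item 1+item 2: mass 5+4=9, value 15+13=28
- item 4: mass 10, value 19
Best: 46 sci.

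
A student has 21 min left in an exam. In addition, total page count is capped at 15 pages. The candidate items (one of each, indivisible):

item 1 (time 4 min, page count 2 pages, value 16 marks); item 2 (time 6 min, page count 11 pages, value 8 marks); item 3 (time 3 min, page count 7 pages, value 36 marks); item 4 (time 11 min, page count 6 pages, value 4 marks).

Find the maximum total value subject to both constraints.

56 marks

Feasible sets respecting both limits:
- item 1+item 3+item 4: time 18, page count 15, value 56
- item 1+item 3: time 7, page count 9, value 52
- item 3+item 4: time 14, page count 13, value 40
Best: 56 marks.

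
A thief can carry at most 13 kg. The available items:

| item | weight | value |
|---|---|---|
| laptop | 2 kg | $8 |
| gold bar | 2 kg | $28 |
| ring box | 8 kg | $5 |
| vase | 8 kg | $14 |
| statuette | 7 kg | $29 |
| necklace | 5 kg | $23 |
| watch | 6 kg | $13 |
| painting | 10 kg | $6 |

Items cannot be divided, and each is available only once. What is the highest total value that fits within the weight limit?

$65

Check high-value combinations within 13 kg:
- laptop+gold bar+statuette: weight 2+2+7=11, value 8+28+29=65
- gold bar+necklace+watch: weight 2+5+6=13, value 28+23+13=64
- laptop+gold bar+necklace: weight 2+2+5=9, value 8+28+23=59
Best: $65.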